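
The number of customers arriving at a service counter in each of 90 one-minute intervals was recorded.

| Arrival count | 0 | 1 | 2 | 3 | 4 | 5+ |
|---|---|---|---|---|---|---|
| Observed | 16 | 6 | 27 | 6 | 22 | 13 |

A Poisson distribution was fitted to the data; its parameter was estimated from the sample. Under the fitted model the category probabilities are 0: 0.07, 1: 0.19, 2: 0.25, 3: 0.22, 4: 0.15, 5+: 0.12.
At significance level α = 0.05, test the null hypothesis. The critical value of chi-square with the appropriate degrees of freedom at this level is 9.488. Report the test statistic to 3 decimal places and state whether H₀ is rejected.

Expected counts E_i = n·p_i: 90×0.07 = 6.3, 90×0.19 = 17.1, 90×0.25 = 22.5, 90×0.22 = 19.8, 90×0.15 = 13.5, 90×0.12 = 10.8.
χ² = (16−6.3)²/6.3 + (6−17.1)²/17.1 + (27−22.5)²/22.5 + (6−19.8)²/19.8 + (22−13.5)²/13.5 + (13−10.8)²/10.8
   = 14.9349 + 7.2053 + 0.9000 + 9.6182 + 5.3519 + 0.4481
Sum = 38.458
df = 4. Since 38.458 > 9.488, we reject H₀.

38.458; reject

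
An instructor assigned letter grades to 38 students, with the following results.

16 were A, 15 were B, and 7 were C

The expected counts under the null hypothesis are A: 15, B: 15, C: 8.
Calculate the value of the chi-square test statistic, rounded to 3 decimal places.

0.192

cat         O        E   (O−E)²/E
A          16       15     0.0667
B          15       15     0.0000
C           7        8     0.1250
Sum = 0.192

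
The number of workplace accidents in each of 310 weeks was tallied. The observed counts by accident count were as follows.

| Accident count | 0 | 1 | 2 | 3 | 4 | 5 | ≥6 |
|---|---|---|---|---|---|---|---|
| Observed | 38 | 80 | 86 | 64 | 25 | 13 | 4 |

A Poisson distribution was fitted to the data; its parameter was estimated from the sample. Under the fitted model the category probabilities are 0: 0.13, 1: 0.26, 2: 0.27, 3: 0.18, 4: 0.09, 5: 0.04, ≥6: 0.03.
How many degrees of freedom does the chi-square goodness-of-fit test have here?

There are k = 7 categories and 1 parameter estimated from the data, so df = 7 − 1 − 1 = 5.

5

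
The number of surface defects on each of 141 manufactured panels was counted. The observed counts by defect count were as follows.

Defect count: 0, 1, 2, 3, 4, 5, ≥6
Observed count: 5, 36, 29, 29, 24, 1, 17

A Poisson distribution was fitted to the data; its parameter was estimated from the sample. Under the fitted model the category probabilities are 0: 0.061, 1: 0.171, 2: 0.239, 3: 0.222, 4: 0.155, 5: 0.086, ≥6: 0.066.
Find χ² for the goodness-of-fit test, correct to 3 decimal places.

24.975

Expected counts E_i = n·p_i: 141×0.061 = 8.601, 141×0.171 = 24.111, 141×0.239 = 33.699, 141×0.222 = 31.302, 141×0.155 = 21.855, 141×0.086 = 12.126, 141×0.066 = 9.306.
cat         O        E   (O−E)²/E
0           5    8.601     1.5076
1          36   24.111     5.8624
2          29   33.699     0.6552
3          29   31.302     0.1693
4          24   21.855     0.2105
5           1   12.126    10.2085
≥6         17    9.306     6.3612
Sum = 24.975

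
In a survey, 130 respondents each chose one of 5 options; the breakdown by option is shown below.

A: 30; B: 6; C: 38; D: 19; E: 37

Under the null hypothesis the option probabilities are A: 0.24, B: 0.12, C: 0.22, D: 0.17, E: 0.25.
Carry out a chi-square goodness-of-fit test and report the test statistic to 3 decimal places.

10.101

Expected counts E_i = n·p_i: 130×0.24 = 31.2, 130×0.12 = 15.6, 130×0.22 = 28.6, 130×0.17 = 22.1, 130×0.25 = 32.5.
cat         O        E   (O−E)²/E
A          30     31.2     0.0462
B           6     15.6     5.9077
C          38     28.6     3.0895
D          19     22.1     0.4348
E          37     32.5     0.6231
Sum = 10.101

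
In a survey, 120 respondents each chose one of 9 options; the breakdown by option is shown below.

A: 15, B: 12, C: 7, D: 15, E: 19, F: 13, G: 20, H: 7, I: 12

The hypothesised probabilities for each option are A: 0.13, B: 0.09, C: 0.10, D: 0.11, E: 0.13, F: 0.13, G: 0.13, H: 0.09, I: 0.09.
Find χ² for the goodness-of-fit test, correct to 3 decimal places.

Expected counts E_i = n·p_i: 120×0.13 = 15.6, 120×0.09 = 10.8, 120×0.10 = 12, 120×0.11 = 13.2, 120×0.13 = 15.6, 120×0.13 = 15.6, 120×0.13 = 15.6, 120×0.09 = 10.8, 120×0.09 = 10.8.
A: (15 − 15.6)²/15.6 = 0.36/15.6 = 0.0231
B: (12 − 10.8)²/10.8 = 1.44/10.8 = 0.1333
C: (7 − 12)²/12 = 25/12 = 2.0833
D: (15 − 13.2)²/13.2 = 3.24/13.2 = 0.2455
E: (19 − 15.6)²/15.6 = 11.56/15.6 = 0.7410
F: (13 − 15.6)²/15.6 = 6.76/15.6 = 0.4333
G: (20 − 15.6)²/15.6 = 19.36/15.6 = 1.2410
H: (7 − 10.8)²/10.8 = 14.44/10.8 = 1.3370
I: (12 − 10.8)²/10.8 = 1.44/10.8 = 0.1333
Sum = 6.371

6.371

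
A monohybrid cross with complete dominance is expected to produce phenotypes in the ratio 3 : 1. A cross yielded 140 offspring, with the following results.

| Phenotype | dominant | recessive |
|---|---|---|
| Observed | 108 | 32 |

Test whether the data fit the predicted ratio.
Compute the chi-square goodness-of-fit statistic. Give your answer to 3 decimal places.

0.343

Ratio total = 4. Expected counts: 140×3/4 = 105, 140×1/4 = 35.
cat            O        E   (O−E)²/E
dominant     108      105     0.0857
recessive     32       35     0.2571
Sum = 0.343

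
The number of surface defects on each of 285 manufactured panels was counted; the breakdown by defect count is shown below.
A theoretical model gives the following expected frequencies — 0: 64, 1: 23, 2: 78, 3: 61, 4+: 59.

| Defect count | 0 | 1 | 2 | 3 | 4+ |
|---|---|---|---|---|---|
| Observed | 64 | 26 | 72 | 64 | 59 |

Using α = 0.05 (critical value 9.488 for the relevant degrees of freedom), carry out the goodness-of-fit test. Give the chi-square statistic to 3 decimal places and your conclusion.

1.000; do not reject

cat         O        E   (O−E)²/E
0          64       64     0.0000
1          26       23     0.3913
2          72       78     0.4615
3          64       61     0.1475
4+         59       59     0.0000
Sum = 1.000
df = 4. Since 1.000 < 9.488, we do not reject H₀.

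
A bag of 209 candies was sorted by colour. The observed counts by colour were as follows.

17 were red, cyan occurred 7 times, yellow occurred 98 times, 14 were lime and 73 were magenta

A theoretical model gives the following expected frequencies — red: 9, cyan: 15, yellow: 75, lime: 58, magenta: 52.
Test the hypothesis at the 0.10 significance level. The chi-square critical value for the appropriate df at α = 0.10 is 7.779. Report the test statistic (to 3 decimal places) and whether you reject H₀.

red: (17 − 9)²/9 = 64/9 = 7.1111
cyan: (7 − 15)²/15 = 64/15 = 4.2667
yellow: (98 − 75)²/75 = 529/75 = 7.0533
lime: (14 − 58)²/58 = 1936/58 = 33.3793
magenta: (73 − 52)²/52 = 441/52 = 8.4808
Sum = 60.291
df = 4. Since 60.291 > 7.779, we reject H₀.

60.291; reject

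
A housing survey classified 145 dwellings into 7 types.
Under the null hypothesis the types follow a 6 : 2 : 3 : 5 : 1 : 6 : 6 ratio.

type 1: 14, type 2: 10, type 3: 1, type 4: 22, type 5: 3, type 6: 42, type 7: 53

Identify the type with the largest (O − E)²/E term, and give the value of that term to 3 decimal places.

Ratio total = 29. Expected counts: 145×6/29 = 30, 145×2/29 = 10, 145×3/29 = 15, 145×5/29 = 25, 145×1/29 = 5, 145×6/29 = 30, 145×6/29 = 30.
cat         O        E   (O−E)²/E
type 1     14       30     8.5333
type 2     10       10     0.0000
type 3      1       15    13.0667
type 4     22       25     0.3600
type 5      3        5     0.8000
type 6     42       30     4.8000
type 7     53       30    17.6333
The largest term is for type 7: 17.633.

type 7, 17.633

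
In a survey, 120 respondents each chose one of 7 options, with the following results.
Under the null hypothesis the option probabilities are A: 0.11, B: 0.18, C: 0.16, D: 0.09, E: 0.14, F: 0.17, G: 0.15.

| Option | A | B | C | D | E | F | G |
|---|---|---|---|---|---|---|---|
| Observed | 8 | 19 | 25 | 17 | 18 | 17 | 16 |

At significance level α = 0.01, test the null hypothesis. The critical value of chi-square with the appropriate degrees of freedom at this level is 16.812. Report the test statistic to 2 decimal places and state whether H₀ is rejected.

8.55; do not reject

Expected counts E_i = n·p_i: 120×0.11 = 13.2, 120×0.18 = 21.6, 120×0.16 = 19.2, 120×0.09 = 10.8, 120×0.14 = 16.8, 120×0.17 = 20.4, 120×0.15 = 18.
χ² = (8−13.2)²/13.2 + (19−21.6)²/21.6 + (25−19.2)²/19.2 + (17−10.8)²/10.8 + (18−16.8)²/16.8 + (17−20.4)²/20.4 + (16−18)²/18
   = 2.048 + 0.313 + 1.752 + 3.559 + 0.086 + 0.567 + 0.222
Sum = 8.55
df = 6. Since 8.55 < 16.812, we do not reject H₀.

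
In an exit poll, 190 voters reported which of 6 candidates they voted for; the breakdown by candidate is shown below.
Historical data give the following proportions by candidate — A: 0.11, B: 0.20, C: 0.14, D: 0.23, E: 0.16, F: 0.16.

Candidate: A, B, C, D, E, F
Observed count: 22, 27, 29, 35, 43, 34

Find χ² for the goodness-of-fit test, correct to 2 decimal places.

Expected counts E_i = n·p_i: 190×0.11 = 20.9, 190×0.20 = 38, 190×0.14 = 26.6, 190×0.23 = 43.7, 190×0.16 = 30.4, 190×0.16 = 30.4.
A: (22 − 20.9)²/20.9 = 1.21/20.9 = 0.058
B: (27 − 38)²/38 = 121/38 = 3.184
C: (29 − 26.6)²/26.6 = 5.76/26.6 = 0.217
D: (35 − 43.7)²/43.7 = 75.69/43.7 = 1.732
E: (43 − 30.4)²/30.4 = 158.76/30.4 = 5.222
F: (34 − 30.4)²/30.4 = 12.96/30.4 = 0.426
Sum = 10.84

10.84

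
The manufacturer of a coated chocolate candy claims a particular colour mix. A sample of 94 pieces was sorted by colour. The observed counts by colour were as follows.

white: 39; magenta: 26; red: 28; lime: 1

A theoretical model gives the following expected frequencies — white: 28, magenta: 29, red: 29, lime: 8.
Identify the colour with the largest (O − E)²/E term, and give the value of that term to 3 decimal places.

lime, 6.125

χ² = (39−28)²/28 + (26−29)²/29 + (28−29)²/29 + (1−8)²/8
   = 4.3214 + 0.3103 + 0.0345 + 6.1250
The largest term is for lime: 6.125.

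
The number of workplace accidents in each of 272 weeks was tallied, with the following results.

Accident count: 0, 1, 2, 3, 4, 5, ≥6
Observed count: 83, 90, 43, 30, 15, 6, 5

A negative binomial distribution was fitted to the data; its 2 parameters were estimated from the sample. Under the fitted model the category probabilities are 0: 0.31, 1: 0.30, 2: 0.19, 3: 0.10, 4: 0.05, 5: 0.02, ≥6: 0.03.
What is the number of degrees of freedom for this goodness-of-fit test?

4

There are k = 7 categories and 2 parameters estimated from the data, so df = 7 − 1 − 2 = 4.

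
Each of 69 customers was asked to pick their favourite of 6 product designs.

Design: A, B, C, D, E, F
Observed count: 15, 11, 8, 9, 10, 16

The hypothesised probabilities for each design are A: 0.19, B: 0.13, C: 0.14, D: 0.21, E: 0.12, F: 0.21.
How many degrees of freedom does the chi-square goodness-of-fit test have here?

5

There are k = 6 categories and no parameters were estimated from the data, so df = 6 − 1 = 5.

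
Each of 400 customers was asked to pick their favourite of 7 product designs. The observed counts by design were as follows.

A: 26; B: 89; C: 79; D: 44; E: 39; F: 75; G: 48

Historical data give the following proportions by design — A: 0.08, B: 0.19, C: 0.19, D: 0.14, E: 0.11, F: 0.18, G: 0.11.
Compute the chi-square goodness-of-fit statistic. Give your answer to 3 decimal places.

7.095

Expected counts E_i = n·p_i: 400×0.08 = 32, 400×0.19 = 76, 400×0.19 = 76, 400×0.14 = 56, 400×0.11 = 44, 400×0.18 = 72, 400×0.11 = 44.
cat         O        E   (O−E)²/E
A          26       32     1.1250
B          89       76     2.2237
C          79       76     0.1184
D          44       56     2.5714
E          39       44     0.5682
F          75       72     0.1250
G          48       44     0.3636
Sum = 7.095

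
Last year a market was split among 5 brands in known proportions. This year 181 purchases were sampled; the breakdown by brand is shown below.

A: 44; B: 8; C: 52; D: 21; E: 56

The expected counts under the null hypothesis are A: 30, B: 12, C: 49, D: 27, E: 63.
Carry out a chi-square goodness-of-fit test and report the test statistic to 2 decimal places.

10.16

cat         O        E   (O−E)²/E
A          44       30      6.533
B           8       12      1.333
C          52       49      0.184
D          21       27      1.333
E          56       63      0.778
Sum = 10.16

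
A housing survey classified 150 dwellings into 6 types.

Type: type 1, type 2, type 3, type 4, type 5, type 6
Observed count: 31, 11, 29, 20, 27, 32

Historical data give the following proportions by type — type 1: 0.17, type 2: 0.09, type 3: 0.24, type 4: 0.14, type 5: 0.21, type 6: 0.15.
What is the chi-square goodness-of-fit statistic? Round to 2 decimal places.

7.71

Expected counts E_i = n·p_i: 150×0.17 = 25.5, 150×0.09 = 13.5, 150×0.24 = 36, 150×0.14 = 21, 150×0.21 = 31.5, 150×0.15 = 22.5.
χ² = (31−25.5)²/25.5 + (11−13.5)²/13.5 + (29−36)²/36 + (20−21)²/21 + (27−31.5)²/31.5 + (32−22.5)²/22.5
   = 1.186 + 0.463 + 1.361 + 0.048 + 0.643 + 4.011
Sum = 7.71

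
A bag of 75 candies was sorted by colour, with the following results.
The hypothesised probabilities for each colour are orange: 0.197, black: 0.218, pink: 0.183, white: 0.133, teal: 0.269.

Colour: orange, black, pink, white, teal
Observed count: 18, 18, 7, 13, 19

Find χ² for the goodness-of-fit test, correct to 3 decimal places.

5.151

Expected counts E_i = n·p_i: 75×0.197 = 14.775, 75×0.218 = 16.35, 75×0.183 = 13.725, 75×0.133 = 9.975, 75×0.269 = 20.175.
orange: (18 − 14.775)²/14.775 = 10.400625/14.775 = 0.7039
black: (18 − 16.35)²/16.35 = 2.7225/16.35 = 0.1665
pink: (7 − 13.725)²/13.725 = 45.225625/13.725 = 3.2951
white: (13 − 9.975)²/9.975 = 9.150625/9.975 = 0.9174
teal: (19 − 20.175)²/20.175 = 1.380625/20.175 = 0.0684
Sum = 5.151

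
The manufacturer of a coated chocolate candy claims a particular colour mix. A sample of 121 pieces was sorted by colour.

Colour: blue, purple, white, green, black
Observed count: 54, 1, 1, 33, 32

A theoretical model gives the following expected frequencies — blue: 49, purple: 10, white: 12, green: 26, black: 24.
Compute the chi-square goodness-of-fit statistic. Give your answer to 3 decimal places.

cat         O        E   (O−E)²/E
blue       54       49     0.5102
purple      1       10     8.1000
white       1       12    10.0833
green      33       26     1.8846
black      32       24     2.6667
Sum = 23.245

23.245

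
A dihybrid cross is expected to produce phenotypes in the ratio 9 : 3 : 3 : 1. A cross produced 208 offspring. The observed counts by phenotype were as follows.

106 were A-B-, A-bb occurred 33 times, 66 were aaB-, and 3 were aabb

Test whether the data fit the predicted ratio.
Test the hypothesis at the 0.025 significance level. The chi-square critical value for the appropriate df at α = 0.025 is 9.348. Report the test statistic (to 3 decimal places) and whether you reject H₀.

Ratio total = 16. Expected counts: 208×9/16 = 117, 208×3/16 = 39, 208×3/16 = 39, 208×1/16 = 13.
cat         O        E   (O−E)²/E
A-B-      106      117     1.0342
A-bb       33       39     0.9231
aaB-       66       39    18.6923
aabb        3       13     7.6923
Sum = 28.342
df = 3. Since 28.342 > 9.348, we reject H₀.

28.342; reject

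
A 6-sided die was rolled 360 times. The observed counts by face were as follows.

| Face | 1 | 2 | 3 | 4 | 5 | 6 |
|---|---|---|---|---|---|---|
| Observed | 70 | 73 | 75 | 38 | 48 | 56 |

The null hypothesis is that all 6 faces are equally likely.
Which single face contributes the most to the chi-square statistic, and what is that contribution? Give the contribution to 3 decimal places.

4, 8.067

Under H₀ each category has probability 1/6, so each expected count is 360/6 = 60.
cat         O        E   (O−E)²/E
1          70       60     1.6667
2          73       60     2.8167
3          75       60     3.7500
4          38       60     8.0667
5          48       60     2.4000
6          56       60     0.2667
The largest term is for 4: 8.067.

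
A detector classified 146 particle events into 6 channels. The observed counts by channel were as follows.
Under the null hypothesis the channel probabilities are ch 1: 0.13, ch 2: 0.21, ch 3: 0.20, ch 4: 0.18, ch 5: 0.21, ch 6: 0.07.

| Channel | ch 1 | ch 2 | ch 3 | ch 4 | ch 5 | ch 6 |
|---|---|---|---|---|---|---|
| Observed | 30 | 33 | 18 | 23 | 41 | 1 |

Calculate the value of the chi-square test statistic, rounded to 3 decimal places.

23.087

Expected counts E_i = n·p_i: 146×0.13 = 18.98, 146×0.21 = 30.66, 146×0.20 = 29.2, 146×0.18 = 26.28, 146×0.21 = 30.66, 146×0.07 = 10.22.
ch 1: (30 − 18.98)²/18.98 = 121.4404/18.98 = 6.3983
ch 2: (33 − 30.66)²/30.66 = 5.4756/30.66 = 0.1786
ch 3: (18 − 29.2)²/29.2 = 125.44/29.2 = 4.2959
ch 4: (23 − 26.28)²/26.28 = 10.7584/26.28 = 0.4094
ch 5: (41 − 30.66)²/30.66 = 106.9156/30.66 = 3.4871
ch 6: (1 − 10.22)²/10.22 = 85.0084/10.22 = 8.3178
Sum = 23.087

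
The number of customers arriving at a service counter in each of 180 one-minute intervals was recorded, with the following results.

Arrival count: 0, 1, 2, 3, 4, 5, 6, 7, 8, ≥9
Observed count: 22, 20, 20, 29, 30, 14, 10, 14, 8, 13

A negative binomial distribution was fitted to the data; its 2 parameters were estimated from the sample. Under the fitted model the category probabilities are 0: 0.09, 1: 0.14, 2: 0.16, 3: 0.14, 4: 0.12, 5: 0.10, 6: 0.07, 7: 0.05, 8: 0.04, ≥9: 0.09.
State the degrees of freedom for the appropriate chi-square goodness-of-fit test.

There are k = 10 categories and 2 parameters estimated from the data, so df = 10 − 1 − 2 = 7.

7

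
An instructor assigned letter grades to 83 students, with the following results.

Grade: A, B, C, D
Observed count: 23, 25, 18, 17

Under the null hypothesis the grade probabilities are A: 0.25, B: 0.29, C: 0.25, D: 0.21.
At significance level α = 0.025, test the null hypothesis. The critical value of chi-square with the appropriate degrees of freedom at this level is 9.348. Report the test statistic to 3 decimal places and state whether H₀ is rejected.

Expected counts E_i = n·p_i: 83×0.25 = 20.75, 83×0.29 = 24.07, 83×0.25 = 20.75, 83×0.21 = 17.43.
cat         O        E   (O−E)²/E
A          23    20.75     0.2440
B          25    24.07     0.0359
C          18    20.75     0.3645
D          17    17.43     0.0106
Sum = 0.655
df = 3. Since 0.655 < 9.348, we do not reject H₀.

0.655; do not reject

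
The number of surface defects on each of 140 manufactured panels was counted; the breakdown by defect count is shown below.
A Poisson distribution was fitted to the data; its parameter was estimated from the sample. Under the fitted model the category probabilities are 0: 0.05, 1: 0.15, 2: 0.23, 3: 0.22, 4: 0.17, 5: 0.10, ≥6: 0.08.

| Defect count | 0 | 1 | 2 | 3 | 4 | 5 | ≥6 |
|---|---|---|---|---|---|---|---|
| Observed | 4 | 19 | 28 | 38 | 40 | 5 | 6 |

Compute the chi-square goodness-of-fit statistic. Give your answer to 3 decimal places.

Expected counts E_i = n·p_i: 140×0.05 = 7, 140×0.15 = 21, 140×0.23 = 32.2, 140×0.22 = 30.8, 140×0.17 = 23.8, 140×0.10 = 14, 140×0.08 = 11.2.
χ² = (4−7)²/7 + (19−21)²/21 + (28−32.2)²/32.2 + (38−30.8)²/30.8 + (40−23.8)²/23.8 + (5−14)²/14 + (6−11.2)²/11.2
   = 1.2857 + 0.1905 + 0.5478 + 1.6831 + 11.0269 + 5.7857 + 2.4143
Sum = 22.934

22.934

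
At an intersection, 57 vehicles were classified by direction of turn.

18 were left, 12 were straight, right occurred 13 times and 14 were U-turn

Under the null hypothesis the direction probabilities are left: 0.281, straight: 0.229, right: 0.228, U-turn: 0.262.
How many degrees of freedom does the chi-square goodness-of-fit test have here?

There are k = 4 categories and no parameters were estimated from the data, so df = 4 − 1 = 3.

3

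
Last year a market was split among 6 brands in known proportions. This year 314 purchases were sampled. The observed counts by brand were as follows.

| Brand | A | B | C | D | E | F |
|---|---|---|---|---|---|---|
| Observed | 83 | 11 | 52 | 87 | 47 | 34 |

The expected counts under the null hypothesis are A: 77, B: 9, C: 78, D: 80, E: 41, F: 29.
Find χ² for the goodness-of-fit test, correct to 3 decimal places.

A: (83 − 77)²/77 = 36/77 = 0.4675
B: (11 − 9)²/9 = 4/9 = 0.4444
C: (52 − 78)²/78 = 676/78 = 8.6667
D: (87 − 80)²/80 = 49/80 = 0.6125
E: (47 − 41)²/41 = 36/41 = 0.8780
F: (34 − 29)²/29 = 25/29 = 0.8621
Sum = 11.931

11.931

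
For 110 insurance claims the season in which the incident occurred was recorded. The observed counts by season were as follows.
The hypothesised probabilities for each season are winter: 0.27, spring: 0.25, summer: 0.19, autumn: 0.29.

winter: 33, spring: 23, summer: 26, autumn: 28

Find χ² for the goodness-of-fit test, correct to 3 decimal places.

2.824

Expected counts E_i = n·p_i: 110×0.27 = 29.7, 110×0.25 = 27.5, 110×0.19 = 20.9, 110×0.29 = 31.9.
winter: (33 − 29.7)²/29.7 = 10.89/29.7 = 0.3667
spring: (23 − 27.5)²/27.5 = 20.25/27.5 = 0.7364
summer: (26 − 20.9)²/20.9 = 26.01/20.9 = 1.2445
autumn: (28 − 31.9)²/31.9 = 15.21/31.9 = 0.4768
Sum = 2.824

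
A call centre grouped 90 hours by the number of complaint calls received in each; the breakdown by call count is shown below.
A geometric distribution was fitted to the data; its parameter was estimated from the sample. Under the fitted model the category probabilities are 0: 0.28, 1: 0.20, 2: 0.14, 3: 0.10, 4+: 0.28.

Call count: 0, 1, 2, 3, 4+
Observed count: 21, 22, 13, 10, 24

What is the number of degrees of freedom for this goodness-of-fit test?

3

There are k = 5 categories and 1 parameter estimated from the data, so df = 5 − 1 − 1 = 3.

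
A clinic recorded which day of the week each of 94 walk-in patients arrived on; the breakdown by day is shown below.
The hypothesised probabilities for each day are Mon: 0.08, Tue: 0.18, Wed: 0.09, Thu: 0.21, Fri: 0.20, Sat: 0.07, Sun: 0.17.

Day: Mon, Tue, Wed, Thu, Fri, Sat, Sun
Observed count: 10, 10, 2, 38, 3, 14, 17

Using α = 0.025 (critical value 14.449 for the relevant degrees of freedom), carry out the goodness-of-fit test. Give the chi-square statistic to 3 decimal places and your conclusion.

Expected counts E_i = n·p_i: 94×0.08 = 7.52, 94×0.18 = 16.92, 94×0.09 = 8.46, 94×0.21 = 19.74, 94×0.20 = 18.8, 94×0.07 = 6.58, 94×0.17 = 15.98.
χ² = (10−7.52)²/7.52 + (10−16.92)²/16.92 + (2−8.46)²/8.46 + (38−19.74)²/19.74 + (3−18.8)²/18.8 + (14−6.58)²/6.58 + (17−15.98)²/15.98
   = 0.8179 + 2.8302 + 4.9328 + 16.8910 + 13.2787 + 8.3672 + 0.0651
Sum = 47.183
df = 6. Since 47.183 > 14.449, we reject H₀.

47.183; reject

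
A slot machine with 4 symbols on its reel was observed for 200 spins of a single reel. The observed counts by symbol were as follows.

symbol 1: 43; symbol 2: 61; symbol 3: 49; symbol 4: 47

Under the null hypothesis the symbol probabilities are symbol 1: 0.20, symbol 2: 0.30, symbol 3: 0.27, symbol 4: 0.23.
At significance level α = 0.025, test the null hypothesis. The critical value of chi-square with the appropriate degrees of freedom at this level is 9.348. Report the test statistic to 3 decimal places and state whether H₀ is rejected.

Expected counts E_i = n·p_i: 200×0.20 = 40, 200×0.30 = 60, 200×0.27 = 54, 200×0.23 = 46.
cat           O        E   (O−E)²/E
symbol 1     43       40     0.2250
symbol 2     61       60     0.0167
symbol 3     49       54     0.4630
symbol 4     47       46     0.0217
Sum = 0.726
df = 3. Since 0.726 < 9.348, we do not reject H₀.

0.726; do not reject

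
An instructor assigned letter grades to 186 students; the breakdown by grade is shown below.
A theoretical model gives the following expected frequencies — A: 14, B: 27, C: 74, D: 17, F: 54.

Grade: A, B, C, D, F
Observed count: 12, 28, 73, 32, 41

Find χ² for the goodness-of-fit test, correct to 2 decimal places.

16.70

cat         O        E   (O−E)²/E
A          12       14      0.286
B          28       27      0.037
C          73       74      0.014
D          32       17     13.235
F          41       54      3.130
Sum = 16.70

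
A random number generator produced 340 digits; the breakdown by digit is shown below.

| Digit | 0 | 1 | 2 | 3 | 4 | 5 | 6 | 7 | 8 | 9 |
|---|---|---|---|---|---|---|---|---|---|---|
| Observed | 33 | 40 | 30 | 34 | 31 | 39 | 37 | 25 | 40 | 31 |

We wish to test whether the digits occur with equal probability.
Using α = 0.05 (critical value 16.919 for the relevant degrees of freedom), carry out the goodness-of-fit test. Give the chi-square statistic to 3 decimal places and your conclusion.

Under H₀ each category has probability 1/10, so each expected count is 340/10 = 34.
χ² = (33−34)²/34 + (40−34)²/34 + (30−34)²/34 + (34−34)²/34 + (31−34)²/34 + (39−34)²/34 + (37−34)²/34 + (25−34)²/34 + (40−34)²/34 + (31−34)²/34
   = 0.0294 + 1.0588 + 0.4706 + 0.0000 + 0.2647 + 0.7353 + 0.2647 + 2.3824 + 1.0588 + 0.2647
Sum = 6.529
df = 9. Since 6.529 < 16.919, we do not reject H₀.

6.529; do not reject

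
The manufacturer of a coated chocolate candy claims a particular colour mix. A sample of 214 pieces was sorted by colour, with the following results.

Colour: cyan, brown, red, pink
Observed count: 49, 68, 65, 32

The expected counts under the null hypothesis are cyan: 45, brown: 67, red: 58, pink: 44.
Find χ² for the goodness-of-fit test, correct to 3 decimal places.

cyan: (49 − 45)²/45 = 16/45 = 0.3556
brown: (68 − 67)²/67 = 1/67 = 0.0149
red: (65 − 58)²/58 = 49/58 = 0.8448
pink: (32 − 44)²/44 = 144/44 = 3.2727
Sum = 4.488

4.488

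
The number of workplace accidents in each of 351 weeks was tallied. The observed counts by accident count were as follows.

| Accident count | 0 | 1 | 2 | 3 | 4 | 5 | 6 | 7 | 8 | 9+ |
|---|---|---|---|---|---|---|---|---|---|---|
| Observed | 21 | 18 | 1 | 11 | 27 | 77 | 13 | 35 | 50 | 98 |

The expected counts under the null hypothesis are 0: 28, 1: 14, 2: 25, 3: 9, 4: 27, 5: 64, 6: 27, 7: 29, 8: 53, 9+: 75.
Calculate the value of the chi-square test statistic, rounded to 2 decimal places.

0: (21 − 28)²/28 = 49/28 = 1.750
1: (18 − 14)²/14 = 16/14 = 1.143
2: (1 − 25)²/25 = 576/25 = 23.040
3: (11 − 9)²/9 = 4/9 = 0.444
4: (27 − 27)²/27 = 0/27 = 0.000
5: (77 − 64)²/64 = 169/64 = 2.641
6: (13 − 27)²/27 = 196/27 = 7.259
7: (35 − 29)²/29 = 36/29 = 1.241
8: (50 − 53)²/53 = 9/53 = 0.170
9+: (98 − 75)²/75 = 529/75 = 7.053
Sum = 44.74

44.74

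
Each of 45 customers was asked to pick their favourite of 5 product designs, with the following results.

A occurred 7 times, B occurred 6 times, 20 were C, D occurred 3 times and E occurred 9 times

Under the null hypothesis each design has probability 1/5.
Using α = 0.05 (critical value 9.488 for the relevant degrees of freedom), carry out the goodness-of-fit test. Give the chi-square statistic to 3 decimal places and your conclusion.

Under H₀ each category has probability 1/5, so each expected count is 45/5 = 9.
cat         O        E   (O−E)²/E
A           7        9     0.4444
B           6        9     1.0000
C          20        9    13.4444
D           3        9     4.0000
E           9        9     0.0000
Sum = 18.889
df = 4. Since 18.889 > 9.488, we reject H₀.

18.889; reject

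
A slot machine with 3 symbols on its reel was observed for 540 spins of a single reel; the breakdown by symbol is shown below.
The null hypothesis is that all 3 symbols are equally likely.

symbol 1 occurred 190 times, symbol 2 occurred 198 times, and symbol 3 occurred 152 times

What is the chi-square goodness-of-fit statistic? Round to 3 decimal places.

Under H₀ each category has probability 1/3, so each expected count is 540/3 = 180.
χ² = (190−180)²/180 + (198−180)²/180 + (152−180)²/180
   = 0.5556 + 1.8000 + 4.3556
Sum = 6.711

6.711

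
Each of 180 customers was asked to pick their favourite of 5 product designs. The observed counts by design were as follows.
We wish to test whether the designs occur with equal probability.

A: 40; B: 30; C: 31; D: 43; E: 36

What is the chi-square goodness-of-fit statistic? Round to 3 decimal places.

Expected count for each of the 5 categories: 180/5 = 36.
χ² = (40−36)²/36 + (30−36)²/36 + (31−36)²/36 + (43−36)²/36 + (36−36)²/36
   = 0.4444 + 1.0000 + 0.6944 + 1.3611 + 0.0000
Sum = 3.500

3.500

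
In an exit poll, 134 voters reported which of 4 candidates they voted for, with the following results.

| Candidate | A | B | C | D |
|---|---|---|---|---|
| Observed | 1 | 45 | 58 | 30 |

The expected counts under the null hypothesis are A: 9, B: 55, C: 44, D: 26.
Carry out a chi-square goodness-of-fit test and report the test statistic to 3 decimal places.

χ² = (1−9)²/9 + (45−55)²/55 + (58−44)²/44 + (30−26)²/26
   = 7.1111 + 1.8182 + 4.4545 + 0.6154
Sum = 13.999

13.999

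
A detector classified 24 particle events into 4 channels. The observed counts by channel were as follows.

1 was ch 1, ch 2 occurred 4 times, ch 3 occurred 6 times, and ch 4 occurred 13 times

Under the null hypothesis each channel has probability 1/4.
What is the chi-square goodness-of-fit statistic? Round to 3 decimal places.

13.000

Under H₀ each category has probability 1/4, so each expected count is 24/4 = 6.
cat         O        E   (O−E)²/E
ch 1        1        6     4.1667
ch 2        4        6     0.6667
ch 3        6        6     0.0000
ch 4       13        6     8.1667
Sum = 13.000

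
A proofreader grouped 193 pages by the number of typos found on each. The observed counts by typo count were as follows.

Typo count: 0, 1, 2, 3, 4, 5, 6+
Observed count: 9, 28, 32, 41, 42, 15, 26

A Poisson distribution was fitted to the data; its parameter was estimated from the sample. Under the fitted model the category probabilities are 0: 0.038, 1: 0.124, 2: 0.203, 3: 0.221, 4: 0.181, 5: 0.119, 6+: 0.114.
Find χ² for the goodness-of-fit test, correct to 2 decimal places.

Expected counts E_i = n·p_i: 193×0.038 = 7.334, 193×0.124 = 23.932, 193×0.203 = 39.179, 193×0.221 = 42.653, 193×0.181 = 34.933, 193×0.119 = 22.967, 193×0.114 = 22.002.
0: (9 − 7.334)²/7.334 = 2.775556/7.334 = 0.378
1: (28 − 23.932)²/23.932 = 16.548624/23.932 = 0.691
2: (32 − 39.179)²/39.179 = 51.538041/39.179 = 1.315
3: (41 − 42.653)²/42.653 = 2.732409/42.653 = 0.064
4: (42 − 34.933)²/34.933 = 49.942489/34.933 = 1.430
5: (15 − 22.967)²/22.967 = 63.473089/22.967 = 2.764
6+: (26 − 22.002)²/22.002 = 15.984004/22.002 = 0.726
Sum = 7.37

7.37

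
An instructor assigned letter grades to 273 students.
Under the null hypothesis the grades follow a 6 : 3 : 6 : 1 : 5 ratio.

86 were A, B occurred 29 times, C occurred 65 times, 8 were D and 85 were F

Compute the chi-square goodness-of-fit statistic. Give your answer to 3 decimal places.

Ratio total = 21. Expected counts: 273×6/21 = 78, 273×3/21 = 39, 273×6/21 = 78, 273×1/21 = 13, 273×5/21 = 65.
A: (86 − 78)²/78 = 64/78 = 0.8205
B: (29 − 39)²/39 = 100/39 = 2.5641
C: (65 − 78)²/78 = 169/78 = 2.1667
D: (8 − 13)²/13 = 25/13 = 1.9231
F: (85 − 65)²/65 = 400/65 = 6.1538
Sum = 13.628

13.628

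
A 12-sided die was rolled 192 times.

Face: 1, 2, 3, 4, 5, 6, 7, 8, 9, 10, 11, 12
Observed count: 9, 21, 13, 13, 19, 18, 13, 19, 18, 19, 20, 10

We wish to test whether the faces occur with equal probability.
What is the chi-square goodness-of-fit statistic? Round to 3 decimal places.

Under H₀ each category has probability 1/12, so each expected count is 192/12 = 16.
χ² = (9−16)²/16 + (21−16)²/16 + (13−16)²/16 + (13−16)²/16 + (19−16)²/16 + (18−16)²/16 + (13−16)²/16 + (19−16)²/16 + (18−16)²/16 + (19−16)²/16 + (20−16)²/16 + (10−16)²/16
   = 3.0625 + 1.5625 + 0.5625 + 0.5625 + 0.5625 + 0.2500 + 0.5625 + 0.5625 + 0.2500 + 0.5625 + 1.0000 + 2.2500
Sum = 11.750

11.750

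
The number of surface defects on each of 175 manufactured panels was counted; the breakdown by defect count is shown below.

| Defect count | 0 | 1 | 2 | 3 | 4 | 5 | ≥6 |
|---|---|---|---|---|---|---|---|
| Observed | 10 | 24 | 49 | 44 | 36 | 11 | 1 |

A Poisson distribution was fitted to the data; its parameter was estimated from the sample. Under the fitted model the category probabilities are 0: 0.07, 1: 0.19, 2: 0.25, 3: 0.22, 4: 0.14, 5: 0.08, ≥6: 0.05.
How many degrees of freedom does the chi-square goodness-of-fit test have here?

5

There are k = 7 categories and 1 parameter estimated from the data, so df = 7 − 1 − 1 = 5.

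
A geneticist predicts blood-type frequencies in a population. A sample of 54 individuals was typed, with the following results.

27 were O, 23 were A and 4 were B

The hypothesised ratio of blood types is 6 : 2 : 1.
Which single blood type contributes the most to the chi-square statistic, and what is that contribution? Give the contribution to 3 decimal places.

A, 10.083

Ratio total = 9. Expected counts: 54×6/9 = 36, 54×2/9 = 12, 54×1/9 = 6.
χ² = (27−36)²/36 + (23−12)²/12 + (4−6)²/6
   = 2.2500 + 10.0833 + 0.6667
The largest term is for A: 10.083.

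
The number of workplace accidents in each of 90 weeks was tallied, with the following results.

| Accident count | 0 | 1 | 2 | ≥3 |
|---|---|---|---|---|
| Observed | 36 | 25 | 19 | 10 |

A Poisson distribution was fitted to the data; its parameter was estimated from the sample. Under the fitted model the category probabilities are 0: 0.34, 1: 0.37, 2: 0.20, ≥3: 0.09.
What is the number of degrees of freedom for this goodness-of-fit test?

2

There are k = 4 categories and 1 parameter estimated from the data, so df = 4 − 1 − 1 = 2.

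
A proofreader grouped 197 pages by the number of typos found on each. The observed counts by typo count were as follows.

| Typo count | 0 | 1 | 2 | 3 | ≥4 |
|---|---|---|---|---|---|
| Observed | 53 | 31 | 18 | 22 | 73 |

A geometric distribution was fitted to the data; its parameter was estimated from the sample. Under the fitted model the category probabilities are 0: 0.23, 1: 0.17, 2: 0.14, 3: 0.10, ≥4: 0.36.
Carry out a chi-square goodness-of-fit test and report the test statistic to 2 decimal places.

5.15

Expected counts E_i = n·p_i: 197×0.23 = 45.31, 197×0.17 = 33.49, 197×0.14 = 27.58, 197×0.10 = 19.7, 197×0.36 = 70.92.
cat         O        E   (O−E)²/E
0          53    45.31      1.305
1          31    33.49      0.185
2          18    27.58      3.328
3          22     19.7      0.269
≥4         73    70.92      0.061
Sum = 5.15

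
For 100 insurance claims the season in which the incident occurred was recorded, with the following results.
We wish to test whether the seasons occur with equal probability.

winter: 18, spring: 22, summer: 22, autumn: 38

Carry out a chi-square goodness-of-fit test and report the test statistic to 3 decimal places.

9.440

Expected count for each of the 4 categories: 100/4 = 25.
winter: (18 − 25)²/25 = 49/25 = 1.9600
spring: (22 − 25)²/25 = 9/25 = 0.3600
summer: (22 − 25)²/25 = 9/25 = 0.3600
autumn: (38 − 25)²/25 = 169/25 = 6.7600
Sum = 9.440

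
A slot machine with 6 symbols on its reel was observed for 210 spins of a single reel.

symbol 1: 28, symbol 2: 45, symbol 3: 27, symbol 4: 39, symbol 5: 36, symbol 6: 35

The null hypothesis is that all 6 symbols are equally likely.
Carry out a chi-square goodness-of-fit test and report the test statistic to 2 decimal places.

6.57

Expected count for each of the 6 categories: 210/6 = 35.
cat           O        E   (O−E)²/E
symbol 1     28       35      1.400
symbol 2     45       35      2.857
symbol 3     27       35      1.829
symbol 4     39       35      0.457
symbol 5     36       35      0.029
symbol 6     35       35      0.000
Sum = 6.57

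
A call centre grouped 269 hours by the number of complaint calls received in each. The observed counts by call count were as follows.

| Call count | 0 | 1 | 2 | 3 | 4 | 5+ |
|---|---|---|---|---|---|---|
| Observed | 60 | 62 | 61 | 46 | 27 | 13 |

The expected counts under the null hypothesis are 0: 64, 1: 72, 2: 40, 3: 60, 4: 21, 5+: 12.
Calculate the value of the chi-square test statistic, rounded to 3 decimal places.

cat         O        E   (O−E)²/E
0          60       64     0.2500
1          62       72     1.3889
2          61       40    11.0250
3          46       60     3.2667
4          27       21     1.7143
5+         13       12     0.0833
Sum = 17.728

17.728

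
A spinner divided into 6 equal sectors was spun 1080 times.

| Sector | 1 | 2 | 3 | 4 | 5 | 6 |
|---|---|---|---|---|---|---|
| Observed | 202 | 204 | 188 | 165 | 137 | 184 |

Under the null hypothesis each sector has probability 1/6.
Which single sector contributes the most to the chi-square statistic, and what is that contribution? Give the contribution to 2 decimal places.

5, 10.27

Under H₀ each category has probability 1/6, so each expected count is 1080/6 = 180.
χ² = (202−180)²/180 + (204−180)²/180 + (188−180)²/180 + (165−180)²/180 + (137−180)²/180 + (184−180)²/180
   = 2.689 + 3.200 + 0.356 + 1.250 + 10.272 + 0.089
The largest term is for 5: 10.27.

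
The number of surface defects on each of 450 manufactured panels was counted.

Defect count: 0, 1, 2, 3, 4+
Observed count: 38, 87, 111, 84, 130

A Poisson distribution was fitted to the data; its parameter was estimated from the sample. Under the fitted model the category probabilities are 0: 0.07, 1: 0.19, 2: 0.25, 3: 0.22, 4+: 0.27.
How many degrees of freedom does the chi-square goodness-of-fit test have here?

There are k = 5 categories and 1 parameter estimated from the data, so df = 5 − 1 − 1 = 3.

3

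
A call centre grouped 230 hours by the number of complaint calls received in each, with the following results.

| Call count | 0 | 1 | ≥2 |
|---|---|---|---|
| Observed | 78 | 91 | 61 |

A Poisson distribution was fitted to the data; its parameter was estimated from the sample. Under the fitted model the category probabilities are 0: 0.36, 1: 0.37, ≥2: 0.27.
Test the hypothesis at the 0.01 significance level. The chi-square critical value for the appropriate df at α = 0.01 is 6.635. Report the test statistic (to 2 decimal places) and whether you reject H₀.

Expected counts E_i = n·p_i: 230×0.36 = 82.8, 230×0.37 = 85.1, 230×0.27 = 62.1.
cat         O        E   (O−E)²/E
0          78     82.8      0.278
1          91     85.1      0.409
≥2         61     62.1      0.019
Sum = 0.71
df = 1. Since 0.71 < 6.635, we do not reject H₀.

0.71; do not reject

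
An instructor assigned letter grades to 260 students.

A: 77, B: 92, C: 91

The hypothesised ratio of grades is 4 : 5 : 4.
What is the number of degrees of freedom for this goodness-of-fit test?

2

There are k = 3 categories and no parameters were estimated from the data, so df = 3 − 1 = 2.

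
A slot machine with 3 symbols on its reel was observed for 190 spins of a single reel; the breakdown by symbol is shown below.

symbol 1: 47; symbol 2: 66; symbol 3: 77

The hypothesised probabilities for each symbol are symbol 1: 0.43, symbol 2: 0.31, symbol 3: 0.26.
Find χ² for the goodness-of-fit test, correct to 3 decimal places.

31.014

Expected counts E_i = n·p_i: 190×0.43 = 81.7, 190×0.31 = 58.9, 190×0.26 = 49.4.
symbol 1: (47 − 81.7)²/81.7 = 1204.09/81.7 = 14.7379
symbol 2: (66 − 58.9)²/58.9 = 50.41/58.9 = 0.8559
symbol 3: (77 − 49.4)²/49.4 = 761.76/49.4 = 15.4202
Sum = 31.014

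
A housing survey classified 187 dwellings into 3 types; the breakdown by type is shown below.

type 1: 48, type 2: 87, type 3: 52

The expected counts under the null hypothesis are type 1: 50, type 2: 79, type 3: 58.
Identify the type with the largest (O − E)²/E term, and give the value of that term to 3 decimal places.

χ² = (48−50)²/50 + (87−79)²/79 + (52−58)²/58
   = 0.0800 + 0.8101 + 0.6207
The largest term is for type 2: 0.810.

type 2, 0.810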